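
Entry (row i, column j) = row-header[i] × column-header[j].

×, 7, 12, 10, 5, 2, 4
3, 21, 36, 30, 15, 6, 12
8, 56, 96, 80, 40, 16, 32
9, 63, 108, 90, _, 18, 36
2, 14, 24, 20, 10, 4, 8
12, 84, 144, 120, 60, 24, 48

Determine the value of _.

45

9 × 5 = 45.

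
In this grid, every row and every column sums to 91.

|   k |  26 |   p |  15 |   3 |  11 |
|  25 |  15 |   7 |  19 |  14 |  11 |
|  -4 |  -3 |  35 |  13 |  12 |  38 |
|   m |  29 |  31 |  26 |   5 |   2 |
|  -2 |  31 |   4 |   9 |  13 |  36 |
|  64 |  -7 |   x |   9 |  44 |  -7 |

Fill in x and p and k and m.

x = -12, p = 26, k = 10, m = -2

The known cells in row 4 total 93, leaving 91 − 93 = -2 for the blank.
The known cells in column 1 total 81, leaving 91 − 81 = 10 for the blank.
The known cells in row 1 total 65, leaving 91 − 65 = 26 for the blank.
The known cells in row 6 total 103, leaving 91 − 103 = -12 for the blank.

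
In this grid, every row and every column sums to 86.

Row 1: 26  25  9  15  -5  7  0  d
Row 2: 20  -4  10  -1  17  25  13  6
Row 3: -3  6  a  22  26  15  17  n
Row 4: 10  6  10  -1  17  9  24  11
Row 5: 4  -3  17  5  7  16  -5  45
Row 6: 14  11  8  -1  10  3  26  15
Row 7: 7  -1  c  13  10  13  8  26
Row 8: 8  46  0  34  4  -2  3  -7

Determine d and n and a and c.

d = 9, n = -19, a = 22, c = 10

Row 1: 26 + 25 + 9 + 15 − 5 + 7 + 0 = 77, so its missing entry is 86 − 77 = 9.
Row 7: 7 − 1 + 13 + 10 + 13 + 8 + 26 = 76, so its missing entry is 86 − 76 = 10.
Column 8: 9 + 6 + 11 + 45 + 15 + 26 − 7 = 105, so its missing entry is 86 − 105 = -19.
Row 3: -3 + 6 + 22 + 26 + 15 + 17 − 19 = 64, so its missing entry is 86 − 64 = 22.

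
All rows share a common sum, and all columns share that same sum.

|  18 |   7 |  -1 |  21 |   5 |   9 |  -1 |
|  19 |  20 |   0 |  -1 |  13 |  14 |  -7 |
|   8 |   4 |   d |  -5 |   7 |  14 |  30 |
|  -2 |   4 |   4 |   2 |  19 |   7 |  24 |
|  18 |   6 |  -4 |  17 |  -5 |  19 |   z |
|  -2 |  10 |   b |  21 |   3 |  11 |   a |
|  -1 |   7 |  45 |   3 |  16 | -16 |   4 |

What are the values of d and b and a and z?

Rows 1 and 2 both sum to 58, so that's the common total.
The known cells in row 5 total 51, leaving 58 − 51 = 7 for the blank.
The known cells in column 7 total 57, leaving 58 − 57 = 1 for the blank.
The known cells in row 6 total 44, leaving 58 − 44 = 14 for the blank.
The known cells in row 3 total 58, leaving 58 − 58 = 0 for the blank.

d = 0, b = 14, a = 1, z = 7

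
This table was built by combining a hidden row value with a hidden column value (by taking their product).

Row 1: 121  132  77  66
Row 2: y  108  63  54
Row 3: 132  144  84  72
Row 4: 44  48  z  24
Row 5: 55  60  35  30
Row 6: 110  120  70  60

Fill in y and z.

Each row is a constant multiple of every other row — this is a multiplication table with the headers hidden.
Row 2 is 108/132 = 9/11 times row 1, so its entry in column 1 is 121 × 9/11 = 99.
Row 4 is 48/132 = 4/11 times row 1, so its entry in column 3 is 77 × 4/11 = 28.

y = 99, z = 28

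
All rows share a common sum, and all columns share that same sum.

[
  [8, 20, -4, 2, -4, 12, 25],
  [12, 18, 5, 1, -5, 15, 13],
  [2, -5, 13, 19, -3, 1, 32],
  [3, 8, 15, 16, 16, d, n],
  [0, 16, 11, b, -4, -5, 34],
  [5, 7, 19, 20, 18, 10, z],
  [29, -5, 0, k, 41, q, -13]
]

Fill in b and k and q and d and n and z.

Rows 1 and 2 both sum to 59, so that's the common total.
Row 5 has 0 + 16 + 11 − 4 − 5 + 34 = 52; the blank must be 59 − 52 = 7.
Row 6 has 5 + 7 + 19 + 20 + 18 + 10 = 79; the blank must be 59 − 79 = -20.
Column 7 has 25 + 13 + 32 + 34 − 20 − 13 = 71; the blank must be 59 − 71 = -12.
Column 4 has 2 + 1 + 19 + 16 + 7 + 20 = 65; the blank must be 59 − 65 = -6.
Row 7 has 29 − 5 + 0 − 6 + 41 − 13 = 46; the blank must be 59 − 46 = 13.
Row 4 has 3 + 8 + 15 + 16 + 16 − 12 = 46; the blank must be 59 − 46 = 13.

b = 7, k = -6, q = 13, d = 13, n = -12, z = -20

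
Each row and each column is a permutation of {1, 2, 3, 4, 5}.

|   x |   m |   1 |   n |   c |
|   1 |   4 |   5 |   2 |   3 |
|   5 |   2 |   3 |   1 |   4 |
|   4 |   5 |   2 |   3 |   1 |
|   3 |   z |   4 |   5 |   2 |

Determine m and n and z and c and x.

Cell (1,5): column 5 already has {1, 2, 3, 4} → 5.
At (row 1, col 1): column 1 already has {1, 3, 4, 5}, so the value is 2.
At (row 1, col 4): column 4 already has {1, 2, 3, 5}, so the value is 4.
Cell (1,2): row 1 already has {1, 2, 4, 5} → 3.
At (row 5, col 2): row 5 already has {2, 3, 4, 5}, so the value is 1.

m = 3, n = 4, z = 1, c = 5, x = 2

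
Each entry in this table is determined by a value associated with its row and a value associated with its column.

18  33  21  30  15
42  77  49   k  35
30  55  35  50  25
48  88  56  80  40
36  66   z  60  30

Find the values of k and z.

Each row is a constant multiple of every other row — this is a multiplication table with the headers hidden.
Row 2 is 42/18 = 7/3 times row 1, so its entry in column 4 is 30 × 7/3 = 70.
Row 5 is 36/18 = 2/1 times row 1, so its entry in column 3 is 21 × 2/1 = 42.

k = 70, z = 42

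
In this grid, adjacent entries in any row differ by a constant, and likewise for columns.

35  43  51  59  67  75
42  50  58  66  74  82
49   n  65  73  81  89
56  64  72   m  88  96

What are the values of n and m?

n = 57, m = 80

Along each row the entries change by 8 per step; down each column they change by 7.
Row 3: from 49 at column 1, stepping by 8 to column 2 gives 57.
Row 4: from 56 at column 1, stepping by 8 to column 4 gives 80.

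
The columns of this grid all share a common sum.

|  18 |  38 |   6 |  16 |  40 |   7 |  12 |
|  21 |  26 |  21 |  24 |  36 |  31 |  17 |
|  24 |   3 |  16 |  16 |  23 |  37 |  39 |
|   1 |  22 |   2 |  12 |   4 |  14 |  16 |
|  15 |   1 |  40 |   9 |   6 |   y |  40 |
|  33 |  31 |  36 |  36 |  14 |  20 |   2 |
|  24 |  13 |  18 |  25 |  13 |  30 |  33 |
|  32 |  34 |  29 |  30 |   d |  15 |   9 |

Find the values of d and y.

d = 32, y = 14

Column 2 sums to 168 and so does column 4; that's the common total.
In column 5 the known cells total 136, leaving 168 − 136 = 32.
In column 6 the known cells total 154, leaving 168 − 154 = 14.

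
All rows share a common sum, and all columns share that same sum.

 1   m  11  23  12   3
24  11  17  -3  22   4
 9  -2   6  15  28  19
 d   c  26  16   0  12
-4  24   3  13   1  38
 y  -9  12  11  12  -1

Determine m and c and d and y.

Rows 2 and 3 both sum to 75, so that's the common total.
Row 1 has 1 + 11 + 23 + 12 + 3 = 50; the blank must be 75 − 50 = 25.
Row 6 has -9 + 12 + 11 + 12 − 1 = 25; the blank must be 75 − 25 = 50.
Column 2 has 25 + 11 − 2 + 24 − 9 = 49; the blank must be 75 − 49 = 26.
Row 4 has 26 + 26 + 16 + 0 + 12 = 80; the blank must be 75 − 80 = -5.

m = 25, c = 26, d = -5, y = 50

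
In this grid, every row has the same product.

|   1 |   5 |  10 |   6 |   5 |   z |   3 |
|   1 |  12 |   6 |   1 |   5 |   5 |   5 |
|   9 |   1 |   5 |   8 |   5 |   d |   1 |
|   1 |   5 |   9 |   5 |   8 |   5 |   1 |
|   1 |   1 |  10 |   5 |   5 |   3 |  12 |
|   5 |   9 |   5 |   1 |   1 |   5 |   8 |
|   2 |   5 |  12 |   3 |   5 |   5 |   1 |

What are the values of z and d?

z = 2, d = 5

Rows 5 and 7 each multiply to 9000, so every row has product 9000.
Row 1: 1×5×10×6×5×3 = 4500, so the missing entry is 9000 ÷ 4500 = 2.
Row 3: 9×1×5×8×5×1 = 1800, so the missing entry is 9000 ÷ 1800 = 5.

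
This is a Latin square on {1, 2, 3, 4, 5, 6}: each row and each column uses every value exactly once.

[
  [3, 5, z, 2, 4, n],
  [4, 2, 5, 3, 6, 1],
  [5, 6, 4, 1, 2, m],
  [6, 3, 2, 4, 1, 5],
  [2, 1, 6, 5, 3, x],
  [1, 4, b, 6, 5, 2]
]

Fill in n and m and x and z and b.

At (row 5, col 6): row 5 already has {1, 2, 3, 5, 6}, so the value is 4.
Cell (3,6): row 3 already has {1, 2, 4, 5, 6} → 3.
Cell (1,6): column 6 already has {1, 2, 3, 4, 5} → 6.
For row 1, column 3: row 1 already has {2, 3, 4, 5, 6}; that leaves 1.
Cell (6,3): row 6 already has {1, 2, 4, 5, 6} → 3.

n = 6, m = 3, x = 4, z = 1, b = 3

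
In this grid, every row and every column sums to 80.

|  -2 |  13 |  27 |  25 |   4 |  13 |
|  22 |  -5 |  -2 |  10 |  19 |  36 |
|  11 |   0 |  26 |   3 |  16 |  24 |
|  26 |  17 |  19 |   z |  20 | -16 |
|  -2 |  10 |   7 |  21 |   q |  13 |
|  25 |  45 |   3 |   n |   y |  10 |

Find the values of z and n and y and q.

Row 4: 26 + 17 + 19 + 20 − 16 = 66, so its missing entry is 80 − 66 = 14.
Column 4: 25 + 10 + 3 + 14 + 21 = 73, so its missing entry is 80 − 73 = 7.
Row 6: 25 + 45 + 3 + 7 + 10 = 90, so its missing entry is 80 − 90 = -10.
Row 5: -2 + 10 + 7 + 21 + 13 = 49, so its missing entry is 80 − 49 = 31.

z = 14, n = 7, y = -10, q = 31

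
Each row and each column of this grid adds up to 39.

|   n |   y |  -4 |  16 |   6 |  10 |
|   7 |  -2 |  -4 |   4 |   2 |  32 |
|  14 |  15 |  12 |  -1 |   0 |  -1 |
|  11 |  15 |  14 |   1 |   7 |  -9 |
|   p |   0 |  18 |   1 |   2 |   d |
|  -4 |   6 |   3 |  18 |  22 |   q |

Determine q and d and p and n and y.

q = -6, d = 13, p = 5, n = 6, y = 5

The known cells in column 2 total 34, leaving 39 − 34 = 5 for the blank.
The known cells in row 6 total 45, leaving 39 − 45 = -6 for the blank.
The known cells in row 1 total 33, leaving 39 − 33 = 6 for the blank.
The known cells in column 1 total 34, leaving 39 − 34 = 5 for the blank.
The known cells in row 5 total 26, leaving 39 − 26 = 13 for the blank.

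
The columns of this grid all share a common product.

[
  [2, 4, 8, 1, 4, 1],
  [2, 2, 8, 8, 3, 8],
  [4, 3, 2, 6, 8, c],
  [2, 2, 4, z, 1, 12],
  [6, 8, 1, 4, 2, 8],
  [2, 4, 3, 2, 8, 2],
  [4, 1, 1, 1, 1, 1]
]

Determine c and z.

c = 1, z = 4

Columns 2 and 3 each multiply to 1536, so every column has product 1536.
Column 6: 1×8×12×8×2×1 = 1536, so the missing entry is 1536 ÷ 1536 = 1.
Column 4: 1×8×6×4×2×1 = 384, so the missing entry is 1536 ÷ 384 = 4.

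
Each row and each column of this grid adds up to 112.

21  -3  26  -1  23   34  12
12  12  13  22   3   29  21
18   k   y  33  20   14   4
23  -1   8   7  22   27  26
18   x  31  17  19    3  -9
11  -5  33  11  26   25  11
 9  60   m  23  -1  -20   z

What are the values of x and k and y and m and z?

Column 7: 12 + 21 + 4 + 26 − 9 + 11 = 65, so its missing entry is 112 − 65 = 47.
Row 7: 9 + 60 + 23 − 1 − 20 + 47 = 118, so its missing entry is 112 − 118 = -6.
Column 3: 26 + 13 + 8 + 31 + 33 − 6 = 105, so its missing entry is 112 − 105 = 7.
Row 3: 18 + 7 + 33 + 20 + 14 + 4 = 96, so its missing entry is 112 − 96 = 16.
Row 5: 18 + 31 + 17 + 19 + 3 − 9 = 79, so its missing entry is 112 − 79 = 33.

x = 33, k = 16, y = 7, m = -6, z = 47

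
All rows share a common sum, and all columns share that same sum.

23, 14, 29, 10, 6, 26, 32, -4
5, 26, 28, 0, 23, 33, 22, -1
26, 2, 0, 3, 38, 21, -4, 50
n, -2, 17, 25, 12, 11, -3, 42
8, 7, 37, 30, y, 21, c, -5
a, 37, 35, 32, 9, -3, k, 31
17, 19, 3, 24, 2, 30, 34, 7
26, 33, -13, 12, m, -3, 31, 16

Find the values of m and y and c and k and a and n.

m = 34, y = 12, c = 26, k = -2, a = -3, n = 34

Rows 1 and 2 both sum to 136, so that's the common total.
Row 8: 26 + 33 − 13 + 12 − 3 + 31 + 16 = 102, so its missing entry is 136 − 102 = 34.
Column 5: 6 + 23 + 38 + 12 + 9 + 2 + 34 = 124, so its missing entry is 136 − 124 = 12.
Row 5: 8 + 7 + 37 + 30 + 12 + 21 − 5 = 110, so its missing entry is 136 − 110 = 26.
Row 4: -2 + 17 + 25 + 12 + 11 − 3 + 42 = 102, so its missing entry is 136 − 102 = 34.
Column 1: 23 + 5 + 26 + 34 + 8 + 17 + 26 = 139, so its missing entry is 136 − 139 = -3.
Row 6: -3 + 37 + 35 + 32 + 9 − 3 + 31 = 138, so its missing entry is 136 − 138 = -2.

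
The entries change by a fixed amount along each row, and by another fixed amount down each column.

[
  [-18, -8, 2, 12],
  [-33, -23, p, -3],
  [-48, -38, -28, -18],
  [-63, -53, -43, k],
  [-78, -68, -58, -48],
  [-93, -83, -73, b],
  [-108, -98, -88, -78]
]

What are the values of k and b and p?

k = -33, b = -63, p = -13

Along each row the entries change by 10 per step; down each column they change by -15.
Row 4: from -63 at column 1, stepping by 10 to column 4 gives -33.
Row 6: from -93 at column 1, stepping by 10 to column 4 gives -63.
Row 2: from -33 at column 1, stepping by 10 to column 3 gives -13.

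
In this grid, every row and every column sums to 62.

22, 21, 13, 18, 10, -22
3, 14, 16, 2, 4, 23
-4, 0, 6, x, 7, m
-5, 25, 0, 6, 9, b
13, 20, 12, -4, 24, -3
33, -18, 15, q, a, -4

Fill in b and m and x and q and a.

b = 27, m = 41, x = 12, q = 28, a = 8

Column 5 has 10 + 4 + 7 + 9 + 24 = 54; the blank must be 62 − 54 = 8.
Row 6 has 33 − 18 + 15 + 8 − 4 = 34; the blank must be 62 − 34 = 28.
Column 4 has 18 + 2 + 6 − 4 + 28 = 50; the blank must be 62 − 50 = 12.
Row 3 has -4 + 0 + 6 + 12 + 7 = 21; the blank must be 62 − 21 = 41.
Row 4 has -5 + 25 + 0 + 6 + 9 = 35; the blank must be 62 − 35 = 27.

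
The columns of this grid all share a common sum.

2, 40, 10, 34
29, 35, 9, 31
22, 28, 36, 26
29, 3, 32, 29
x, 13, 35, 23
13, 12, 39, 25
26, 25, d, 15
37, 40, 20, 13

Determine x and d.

x = 38, d = 15

Columns 2 and 4 both add up to 196, so every column sums to 196.
Column 1: 2 + 29 + 22 + 29 + 13 + 26 + 37 = 158, so the missing entry is 196 − 158 = 38.
Column 3: 10 + 9 + 36 + 32 + 35 + 39 + 20 = 181, so the missing entry is 196 − 181 = 15.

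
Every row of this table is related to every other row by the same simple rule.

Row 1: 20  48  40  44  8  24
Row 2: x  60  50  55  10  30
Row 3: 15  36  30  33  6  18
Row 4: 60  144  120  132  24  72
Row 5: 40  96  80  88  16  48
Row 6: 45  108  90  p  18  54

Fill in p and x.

Each row is a constant multiple of every other row — this is a multiplication table with the headers hidden.
Row 6 is 54/24 = 9/4 times row 1, so its entry in column 4 is 44 × 9/4 = 99.
Row 2 is 30/24 = 5/4 times row 1, so its entry in column 1 is 20 × 5/4 = 25.

p = 99, x = 25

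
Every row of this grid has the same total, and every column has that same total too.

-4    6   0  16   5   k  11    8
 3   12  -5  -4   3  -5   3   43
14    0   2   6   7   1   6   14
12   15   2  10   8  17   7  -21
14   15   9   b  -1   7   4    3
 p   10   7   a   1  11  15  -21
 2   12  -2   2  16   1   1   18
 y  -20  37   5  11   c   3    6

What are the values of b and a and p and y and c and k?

b = -1, a = 16, p = 11, y = -2, c = 10, k = 8

Rows 2 and 3 both sum to 50, so that's the common total.
The known cells in row 5 total 51, leaving 50 − 51 = -1 for the blank.
The known cells in row 1 total 42, leaving 50 − 42 = 8 for the blank.
The known cells in column 4 total 34, leaving 50 − 34 = 16 for the blank.
The known cells in row 6 total 39, leaving 50 − 39 = 11 for the blank.
The known cells in column 1 total 52, leaving 50 − 52 = -2 for the blank.
The known cells in row 8 total 40, leaving 50 − 40 = 10 for the blank.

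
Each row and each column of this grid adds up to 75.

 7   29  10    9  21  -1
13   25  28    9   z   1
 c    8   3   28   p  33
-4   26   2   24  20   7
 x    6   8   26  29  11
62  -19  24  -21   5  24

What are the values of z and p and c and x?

z = -1, p = 1, c = 2, x = -5

Row 5: 6 + 8 + 26 + 29 + 11 = 80, so its missing entry is 75 − 80 = -5.
Column 1: 7 + 13 − 4 − 5 + 62 = 73, so its missing entry is 75 − 73 = 2.
Row 3: 2 + 8 + 3 + 28 + 33 = 74, so its missing entry is 75 − 74 = 1.
Row 2: 13 + 25 + 28 + 9 + 1 = 76, so its missing entry is 75 − 76 = -1.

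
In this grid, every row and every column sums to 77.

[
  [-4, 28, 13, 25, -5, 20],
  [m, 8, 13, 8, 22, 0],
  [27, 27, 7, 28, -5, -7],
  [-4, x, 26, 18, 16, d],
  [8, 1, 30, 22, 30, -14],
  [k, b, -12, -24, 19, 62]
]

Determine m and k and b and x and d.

m = 26, k = 24, b = 8, x = 5, d = 16

The known cells in row 2 total 51, leaving 77 − 51 = 26 for the blank.
The known cells in column 1 total 53, leaving 77 − 53 = 24 for the blank.
The known cells in row 6 total 69, leaving 77 − 69 = 8 for the blank.
The known cells in column 2 total 72, leaving 77 − 72 = 5 for the blank.
The known cells in row 4 total 61, leaving 77 − 61 = 16 for the blank.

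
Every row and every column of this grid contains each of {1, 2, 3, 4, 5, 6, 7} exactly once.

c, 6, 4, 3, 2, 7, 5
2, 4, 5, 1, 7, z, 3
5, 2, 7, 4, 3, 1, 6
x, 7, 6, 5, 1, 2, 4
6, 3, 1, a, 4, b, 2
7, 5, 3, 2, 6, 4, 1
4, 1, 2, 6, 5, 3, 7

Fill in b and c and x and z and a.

At (row 1, col 1): row 1 already has {2, 3, 4, 5, 6, 7}, so the value is 1.
Cell (2,6): row 2 already has {1, 2, 3, 4, 5, 7} → 6.
Cell (5,4): column 4 already has {1, 2, 3, 4, 5, 6} → 7.
At (row 4, col 1): row 4 already has {1, 2, 4, 5, 6, 7}, so the value is 3.
For row 5, column 6: row 5 already has {1, 2, 3, 4, 6, 7}; that leaves 5.

b = 5, c = 1, x = 3, z = 6, a = 7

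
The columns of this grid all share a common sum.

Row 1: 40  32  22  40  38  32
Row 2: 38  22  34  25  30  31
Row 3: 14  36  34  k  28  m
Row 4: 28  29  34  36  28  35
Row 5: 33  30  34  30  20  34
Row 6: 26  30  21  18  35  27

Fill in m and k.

m = 20, k = 30

Columns 1 and 2 both add up to 179, so every column sums to 179.
Column 6: 32 + 31 + 35 + 34 + 27 = 159, so the missing entry is 179 − 159 = 20.
Column 4: 40 + 25 + 36 + 30 + 18 = 149, so the missing entry is 179 − 149 = 30.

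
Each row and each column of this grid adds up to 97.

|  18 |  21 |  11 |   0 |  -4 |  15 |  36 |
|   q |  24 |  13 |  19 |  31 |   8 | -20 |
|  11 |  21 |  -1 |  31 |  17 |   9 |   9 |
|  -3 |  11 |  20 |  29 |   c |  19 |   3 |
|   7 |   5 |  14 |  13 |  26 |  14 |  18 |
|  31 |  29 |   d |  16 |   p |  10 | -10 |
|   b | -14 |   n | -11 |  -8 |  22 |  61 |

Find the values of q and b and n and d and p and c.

Row 4 has -3 + 11 + 20 + 29 + 19 + 3 = 79; the blank must be 97 − 79 = 18.
Column 5 has -4 + 31 + 17 + 18 + 26 − 8 = 80; the blank must be 97 − 80 = 17.
Row 2 has 24 + 13 + 19 + 31 + 8 − 20 = 75; the blank must be 97 − 75 = 22.
Column 1 has 18 + 22 + 11 − 3 + 7 + 31 = 86; the blank must be 97 − 86 = 11.
Row 7 has 11 − 14 − 11 − 8 + 22 + 61 = 61; the blank must be 97 − 61 = 36.
Row 6 has 31 + 29 + 16 + 17 + 10 − 10 = 93; the blank must be 97 − 93 = 4.

q = 22, b = 11, n = 36, d = 4, p = 17, c = 18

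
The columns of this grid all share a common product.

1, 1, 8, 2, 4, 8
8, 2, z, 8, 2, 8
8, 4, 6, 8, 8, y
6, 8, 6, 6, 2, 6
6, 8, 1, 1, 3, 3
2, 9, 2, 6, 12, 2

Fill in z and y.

z = 8, y = 2

Columns 1 and 5 each multiply to 4608, so every column has product 4608.
Column 3: 8×6×6×1×2 = 576, so the missing entry is 4608 ÷ 576 = 8.
Column 6: 8×8×6×3×2 = 2304, so the missing entry is 4608 ÷ 2304 = 2.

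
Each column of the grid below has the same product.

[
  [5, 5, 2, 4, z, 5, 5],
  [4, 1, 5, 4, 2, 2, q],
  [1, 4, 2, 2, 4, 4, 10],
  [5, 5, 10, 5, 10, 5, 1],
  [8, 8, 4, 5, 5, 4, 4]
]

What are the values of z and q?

z = 2, q = 4

Columns 2 and 4 each multiply to 800, so every column has product 800.
Column 5: 2×4×10×5 = 400, so the missing entry is 800 ÷ 400 = 2.
Column 7: 5×10×1×4 = 200, so the missing entry is 800 ÷ 200 = 4.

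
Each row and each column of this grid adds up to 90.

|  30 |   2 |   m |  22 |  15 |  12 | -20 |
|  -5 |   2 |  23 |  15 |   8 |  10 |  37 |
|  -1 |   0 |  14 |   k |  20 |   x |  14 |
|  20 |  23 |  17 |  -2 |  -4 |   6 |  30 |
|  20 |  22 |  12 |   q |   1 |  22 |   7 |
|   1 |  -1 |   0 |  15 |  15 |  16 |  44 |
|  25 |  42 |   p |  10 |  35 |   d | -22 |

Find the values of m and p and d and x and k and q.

Row 5: 20 + 22 + 12 + 1 + 22 + 7 = 84, so its missing entry is 90 − 84 = 6.
Column 4: 22 + 15 − 2 + 6 + 15 + 10 = 66, so its missing entry is 90 − 66 = 24.
Row 1: 30 + 2 + 22 + 15 + 12 − 20 = 61, so its missing entry is 90 − 61 = 29.
Column 3: 29 + 23 + 14 + 17 + 12 + 0 = 95, so its missing entry is 90 − 95 = -5.
Row 7: 25 + 42 − 5 + 10 + 35 − 22 = 85, so its missing entry is 90 − 85 = 5.
Row 3: -1 + 0 + 14 + 24 + 20 + 14 = 71, so its missing entry is 90 − 71 = 19.

m = 29, p = -5, d = 5, x = 19, k = 24, q = 6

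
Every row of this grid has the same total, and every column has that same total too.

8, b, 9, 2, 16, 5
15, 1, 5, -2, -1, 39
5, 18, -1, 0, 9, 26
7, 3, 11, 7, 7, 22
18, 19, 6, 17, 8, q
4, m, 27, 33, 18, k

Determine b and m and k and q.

Rows 2 and 3 both sum to 57, so that's the common total.
Row 1 has 8 + 9 + 2 + 16 + 5 = 40; the blank must be 57 − 40 = 17.
Row 5 has 18 + 19 + 6 + 17 + 8 = 68; the blank must be 57 − 68 = -11.
Column 6 has 5 + 39 + 26 + 22 − 11 = 81; the blank must be 57 − 81 = -24.
Row 6 has 4 + 27 + 33 + 18 − 24 = 58; the blank must be 57 − 58 = -1.

b = 17, m = -1, k = -24, q = -11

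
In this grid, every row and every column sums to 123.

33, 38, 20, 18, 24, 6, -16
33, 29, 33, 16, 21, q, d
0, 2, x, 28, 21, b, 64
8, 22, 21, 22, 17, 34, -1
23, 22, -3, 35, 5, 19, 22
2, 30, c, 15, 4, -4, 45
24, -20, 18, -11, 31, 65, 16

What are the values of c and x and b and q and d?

Column 7 has -16 + 64 − 1 + 22 + 45 + 16 = 130; the blank must be 123 − 130 = -7.
Row 2 has 33 + 29 + 33 + 16 + 21 − 7 = 125; the blank must be 123 − 125 = -2.
Column 6 has 6 − 2 + 34 + 19 − 4 + 65 = 118; the blank must be 123 − 118 = 5.
Row 3 has 0 + 2 + 28 + 21 + 5 + 64 = 120; the blank must be 123 − 120 = 3.
Row 6 has 2 + 30 + 15 + 4 − 4 + 45 = 92; the blank must be 123 − 92 = 31.

c = 31, x = 3, b = 5, q = -2, d = -7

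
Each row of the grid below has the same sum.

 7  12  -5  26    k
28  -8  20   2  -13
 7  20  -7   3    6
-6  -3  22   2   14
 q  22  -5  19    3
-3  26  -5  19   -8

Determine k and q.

Row 3 sums to 29 and so does row 4; that's the common total.
In row 1 the known cells total 40, leaving 29 − 40 = -11.
In row 5 the known cells total 39, leaving 29 − 39 = -10.

k = -11, q = -10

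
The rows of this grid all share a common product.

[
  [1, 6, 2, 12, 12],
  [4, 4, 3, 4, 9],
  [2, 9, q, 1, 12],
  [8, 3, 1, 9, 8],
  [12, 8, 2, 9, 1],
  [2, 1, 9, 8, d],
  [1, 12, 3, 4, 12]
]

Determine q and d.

q = 8, d = 12

Rows 1 and 5 each multiply to 1728, so every row has product 1728.
Row 3: 2×9×1×12 = 216, so the missing entry is 1728 ÷ 216 = 8.
Row 6: 2×1×9×8 = 144, so the missing entry is 1728 ÷ 144 = 12.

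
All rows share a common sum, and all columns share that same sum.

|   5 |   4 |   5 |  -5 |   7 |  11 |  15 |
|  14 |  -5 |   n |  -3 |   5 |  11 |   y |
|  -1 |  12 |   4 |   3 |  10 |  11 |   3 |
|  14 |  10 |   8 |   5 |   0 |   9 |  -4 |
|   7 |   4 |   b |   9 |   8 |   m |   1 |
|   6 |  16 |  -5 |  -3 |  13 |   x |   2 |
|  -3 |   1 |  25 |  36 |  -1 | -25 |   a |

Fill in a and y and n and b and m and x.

a = 9, y = 16, n = 4, b = 1, m = 12, x = 13

Rows 1 and 3 both sum to 42, so that's the common total.
Row 6 has 6 + 16 − 5 − 3 + 13 + 2 = 29; the blank must be 42 − 29 = 13.
Column 6 has 11 + 11 + 11 + 9 + 13 − 25 = 30; the blank must be 42 − 30 = 12.
Row 5 has 7 + 4 + 9 + 8 + 12 + 1 = 41; the blank must be 42 − 41 = 1.
Column 3 has 5 + 4 + 8 + 1 − 5 + 25 = 38; the blank must be 42 − 38 = 4.
Row 7 has -3 + 1 + 25 + 36 − 1 − 25 = 33; the blank must be 42 − 33 = 9.
Row 2 has 14 − 5 + 4 − 3 + 5 + 11 = 26; the blank must be 42 − 26 = 16.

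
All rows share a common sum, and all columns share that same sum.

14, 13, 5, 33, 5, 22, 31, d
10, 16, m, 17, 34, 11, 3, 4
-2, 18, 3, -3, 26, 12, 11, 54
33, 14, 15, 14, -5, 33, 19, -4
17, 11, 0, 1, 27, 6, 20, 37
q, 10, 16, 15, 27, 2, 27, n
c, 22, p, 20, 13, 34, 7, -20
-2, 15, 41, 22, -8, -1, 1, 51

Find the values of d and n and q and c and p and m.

d = -4, n = 1, q = 21, c = 28, p = 15, m = 24

Rows 3 and 4 both sum to 119, so that's the common total.
Row 1: 14 + 13 + 5 + 33 + 5 + 22 + 31 = 123, so its missing entry is 119 − 123 = -4.
Row 2: 10 + 16 + 17 + 34 + 11 + 3 + 4 = 95, so its missing entry is 119 − 95 = 24.
Column 3: 5 + 24 + 3 + 15 + 0 + 16 + 41 = 104, so its missing entry is 119 − 104 = 15.
Column 8: -4 + 4 + 54 − 4 + 37 − 20 + 51 = 118, so its missing entry is 119 − 118 = 1.
Row 6: 10 + 16 + 15 + 27 + 2 + 27 + 1 = 98, so its missing entry is 119 − 98 = 21.
Row 7: 22 + 15 + 20 + 13 + 34 + 7 − 20 = 91, so its missing entry is 119 − 91 = 28.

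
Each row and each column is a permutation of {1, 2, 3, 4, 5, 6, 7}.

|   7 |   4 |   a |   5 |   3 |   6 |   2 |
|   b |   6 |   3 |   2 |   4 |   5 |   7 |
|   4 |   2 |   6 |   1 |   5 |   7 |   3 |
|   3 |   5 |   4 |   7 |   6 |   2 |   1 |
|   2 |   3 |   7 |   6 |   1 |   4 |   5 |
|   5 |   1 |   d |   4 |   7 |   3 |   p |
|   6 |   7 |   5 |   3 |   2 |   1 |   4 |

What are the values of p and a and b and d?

For row 2, column 1: row 2 already has {2, 3, 4, 5, 6, 7}; that leaves 1.
For row 1, column 3: row 1 already has {2, 3, 4, 5, 6, 7}; that leaves 1.
At (row 6, col 7): column 7 already has {1, 2, 3, 4, 5, 7}, so the value is 6.
At (row 6, col 3): row 6 already has {1, 3, 4, 5, 6, 7}, so the value is 2.

p = 6, a = 1, b = 1, d = 2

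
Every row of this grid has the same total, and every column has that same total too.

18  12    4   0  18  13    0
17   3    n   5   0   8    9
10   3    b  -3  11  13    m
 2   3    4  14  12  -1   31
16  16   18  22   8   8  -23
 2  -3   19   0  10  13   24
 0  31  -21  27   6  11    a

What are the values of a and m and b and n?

a = 11, m = 13, b = 18, n = 23

Rows 1 and 4 both sum to 65, so that's the common total.
Row 7 has 0 + 31 − 21 + 27 + 6 + 11 = 54; the blank must be 65 − 54 = 11.
Row 2 has 17 + 3 + 5 + 0 + 8 + 9 = 42; the blank must be 65 − 42 = 23.
Column 7 has 0 + 9 + 31 − 23 + 24 + 11 = 52; the blank must be 65 − 52 = 13.
Row 3 has 10 + 3 − 3 + 11 + 13 + 13 = 47; the blank must be 65 − 47 = 18.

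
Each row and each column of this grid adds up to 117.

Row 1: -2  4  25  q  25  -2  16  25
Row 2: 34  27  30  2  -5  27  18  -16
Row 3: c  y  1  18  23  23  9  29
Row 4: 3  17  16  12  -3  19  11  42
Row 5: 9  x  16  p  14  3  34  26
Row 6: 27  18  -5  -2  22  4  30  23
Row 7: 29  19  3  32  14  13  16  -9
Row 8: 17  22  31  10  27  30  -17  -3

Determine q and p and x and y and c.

q = 26, p = 19, x = -4, y = 14, c = 0

Row 1: -2 + 4 + 25 + 25 − 2 + 16 + 25 = 91, so its missing entry is 117 − 91 = 26.
Column 4: 26 + 2 + 18 + 12 − 2 + 32 + 10 = 98, so its missing entry is 117 − 98 = 19.
Column 1: -2 + 34 + 3 + 9 + 27 + 29 + 17 = 117, so its missing entry is 117 − 117 = 0.
Row 3: 0 + 1 + 18 + 23 + 23 + 9 + 29 = 103, so its missing entry is 117 − 103 = 14.
Row 5: 9 + 16 + 19 + 14 + 3 + 34 + 26 = 121, so its missing entry is 117 − 121 = -4.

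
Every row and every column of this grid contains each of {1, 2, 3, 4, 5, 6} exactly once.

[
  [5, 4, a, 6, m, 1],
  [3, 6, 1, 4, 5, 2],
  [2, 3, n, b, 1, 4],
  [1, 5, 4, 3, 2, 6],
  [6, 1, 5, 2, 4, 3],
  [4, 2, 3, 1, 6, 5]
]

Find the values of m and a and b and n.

At (row 3, col 4): column 4 already has {1, 2, 3, 4, 6}, so the value is 5.
For row 1, column 5: column 5 already has {1, 2, 4, 5, 6}; that leaves 3.
For row 1, column 3: row 1 already has {1, 3, 4, 5, 6}; that leaves 2.
At (row 3, col 3): row 3 already has {1, 2, 3, 4, 5}, so the value is 6.

m = 3, a = 2, b = 5, n = 6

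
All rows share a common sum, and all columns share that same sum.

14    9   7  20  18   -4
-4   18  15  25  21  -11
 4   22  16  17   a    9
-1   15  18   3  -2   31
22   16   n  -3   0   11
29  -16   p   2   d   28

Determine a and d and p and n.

a = -4, d = 31, p = -10, n = 18

Rows 1 and 2 both sum to 64, so that's the common total.
Row 3 has 4 + 22 + 16 + 17 + 9 = 68; the blank must be 64 − 68 = -4.
Column 5 has 18 + 21 − 4 − 2 + 0 = 33; the blank must be 64 − 33 = 31.
Row 5 has 22 + 16 − 3 + 0 + 11 = 46; the blank must be 64 − 46 = 18.
Row 6 has 29 − 16 + 2 + 31 + 28 = 74; the blank must be 64 − 74 = -10.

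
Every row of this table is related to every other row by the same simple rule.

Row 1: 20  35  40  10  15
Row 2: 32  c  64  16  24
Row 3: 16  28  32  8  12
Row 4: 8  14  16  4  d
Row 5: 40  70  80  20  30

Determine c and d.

c = 56, d = 6

Each row is a constant multiple of every other row — this is a multiplication table with the headers hidden.
Row 2 is 16/10 = 8/5 times row 1, so its entry in column 2 is 35 × 8/5 = 56.
Row 4 is 4/10 = 2/5 times row 1, so its entry in column 5 is 15 × 2/5 = 6.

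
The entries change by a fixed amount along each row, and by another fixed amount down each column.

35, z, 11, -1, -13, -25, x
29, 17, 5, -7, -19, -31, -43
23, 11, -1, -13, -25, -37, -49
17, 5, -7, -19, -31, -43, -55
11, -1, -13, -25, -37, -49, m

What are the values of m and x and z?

m = -61, x = -37, z = 23

Along each row the entries change by -12 per step; down each column they change by -6.
Row 5: from 11 at column 1, stepping by -12 to column 7 gives -61.
Row 1: from 35 at column 1, stepping by -12 to column 7 gives -37.
Row 1: from 35 at column 1, stepping by -12 to column 2 gives 23.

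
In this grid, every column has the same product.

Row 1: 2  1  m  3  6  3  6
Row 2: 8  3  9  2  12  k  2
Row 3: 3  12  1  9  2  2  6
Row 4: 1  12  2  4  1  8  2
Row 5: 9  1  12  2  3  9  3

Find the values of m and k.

Columns 1 and 7 each multiply to 432, so every column has product 432.
Column 3: 9×1×2×12 = 216, so the missing entry is 432 ÷ 216 = 2.
Column 6: 3×2×8×9 = 432, so the missing entry is 432 ÷ 432 = 1.

m = 2, k = 1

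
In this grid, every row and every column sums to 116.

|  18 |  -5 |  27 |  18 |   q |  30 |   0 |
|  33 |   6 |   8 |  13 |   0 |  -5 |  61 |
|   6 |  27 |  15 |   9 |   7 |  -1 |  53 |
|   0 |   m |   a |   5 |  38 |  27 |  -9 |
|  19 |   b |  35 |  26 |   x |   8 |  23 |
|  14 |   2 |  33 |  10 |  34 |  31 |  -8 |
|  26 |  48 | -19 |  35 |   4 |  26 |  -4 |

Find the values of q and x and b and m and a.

q = 28, x = 5, b = 0, m = 38, a = 17

Row 1: 18 − 5 + 27 + 18 + 30 + 0 = 88, so its missing entry is 116 − 88 = 28.
Column 5: 28 + 0 + 7 + 38 + 34 + 4 = 111, so its missing entry is 116 − 111 = 5.
Column 3: 27 + 8 + 15 + 35 + 33 − 19 = 99, so its missing entry is 116 − 99 = 17.
Row 4: 0 + 17 + 5 + 38 + 27 − 9 = 78, so its missing entry is 116 − 78 = 38.
Row 5: 19 + 35 + 26 + 5 + 8 + 23 = 116, so its missing entry is 116 − 116 = 0.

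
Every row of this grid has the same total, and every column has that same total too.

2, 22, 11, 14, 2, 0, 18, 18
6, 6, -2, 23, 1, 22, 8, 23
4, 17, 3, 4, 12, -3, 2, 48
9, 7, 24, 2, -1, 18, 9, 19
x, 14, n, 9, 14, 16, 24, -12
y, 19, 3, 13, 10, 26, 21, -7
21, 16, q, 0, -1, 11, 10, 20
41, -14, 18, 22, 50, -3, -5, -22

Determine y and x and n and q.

y = 2, x = 2, n = 20, q = 10

Rows 1 and 2 both sum to 87, so that's the common total.
Row 7: 21 + 16 + 0 − 1 + 11 + 10 + 20 = 77, so its missing entry is 87 − 77 = 10.
Row 6: 19 + 3 + 13 + 10 + 26 + 21 − 7 = 85, so its missing entry is 87 − 85 = 2.
Column 1: 2 + 6 + 4 + 9 + 2 + 21 + 41 = 85, so its missing entry is 87 − 85 = 2.
Row 5: 2 + 14 + 9 + 14 + 16 + 24 − 12 = 67, so its missing entry is 87 − 67 = 20.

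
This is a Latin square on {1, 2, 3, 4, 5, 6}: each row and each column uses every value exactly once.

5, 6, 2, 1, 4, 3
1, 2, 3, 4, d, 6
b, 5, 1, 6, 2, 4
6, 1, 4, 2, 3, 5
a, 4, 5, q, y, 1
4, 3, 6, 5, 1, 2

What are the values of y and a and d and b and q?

y = 6, a = 2, d = 5, b = 3, q = 3

Cell (5,4): column 4 already has {1, 2, 4, 5, 6} → 3.
Cell (3,1): row 3 already has {1, 2, 4, 5, 6} → 3.
Cell (5,1): column 1 already has {1, 3, 4, 5, 6} → 2.
At (row 5, col 5): row 5 already has {1, 2, 3, 4, 5}, so the value is 6.
At (row 2, col 5): row 2 already has {1, 2, 3, 4, 6}, so the value is 5.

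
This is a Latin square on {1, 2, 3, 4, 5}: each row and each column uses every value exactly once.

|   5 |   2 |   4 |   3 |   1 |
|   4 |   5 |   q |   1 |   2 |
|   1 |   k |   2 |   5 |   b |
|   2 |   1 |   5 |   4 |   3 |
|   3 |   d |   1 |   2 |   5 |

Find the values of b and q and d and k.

b = 4, q = 3, d = 4, k = 3

At (row 3, col 5): column 5 already has {1, 2, 3, 5}, so the value is 4.
For row 2, column 3: row 2 already has {1, 2, 4, 5}; that leaves 3.
Cell (5,2): row 5 already has {1, 2, 3, 5} → 4.
Cell (3,2): row 3 already has {1, 2, 4, 5} → 3.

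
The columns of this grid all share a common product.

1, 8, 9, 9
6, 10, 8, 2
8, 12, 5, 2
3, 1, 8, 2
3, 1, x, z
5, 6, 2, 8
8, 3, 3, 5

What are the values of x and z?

x = 1, z = 6

Columns 1 and 2 each multiply to 17280, so every column has product 17280.
Column 3: 9×8×5×8×2×3 = 17280, so the missing entry is 17280 ÷ 17280 = 1.
Column 4: 9×2×2×2×8×5 = 2880, so the missing entry is 17280 ÷ 2880 = 6.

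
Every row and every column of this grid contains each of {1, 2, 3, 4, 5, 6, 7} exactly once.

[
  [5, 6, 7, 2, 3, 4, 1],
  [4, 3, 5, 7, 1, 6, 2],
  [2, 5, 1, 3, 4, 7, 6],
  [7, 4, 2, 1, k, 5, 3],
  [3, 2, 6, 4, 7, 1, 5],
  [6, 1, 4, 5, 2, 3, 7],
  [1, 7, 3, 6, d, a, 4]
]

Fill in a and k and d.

For row 4, column 5: row 4 already has {1, 2, 3, 4, 5, 7}; that leaves 6.
Cell (7,5): column 5 already has {1, 2, 3, 4, 6, 7} → 5.
For row 7, column 6: row 7 already has {1, 3, 4, 5, 6, 7}; that leaves 2.

a = 2, k = 6, d = 5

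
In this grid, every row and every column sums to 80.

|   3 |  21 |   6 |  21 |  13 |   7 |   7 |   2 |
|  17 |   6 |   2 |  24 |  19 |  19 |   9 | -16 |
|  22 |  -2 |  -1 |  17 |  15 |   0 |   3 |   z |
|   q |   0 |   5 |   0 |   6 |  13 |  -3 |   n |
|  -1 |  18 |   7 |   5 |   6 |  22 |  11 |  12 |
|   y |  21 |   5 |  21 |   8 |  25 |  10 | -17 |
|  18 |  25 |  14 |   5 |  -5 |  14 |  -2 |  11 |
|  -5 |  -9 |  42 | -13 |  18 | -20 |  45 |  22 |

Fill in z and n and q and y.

The known cells in row 6 total 73, leaving 80 − 73 = 7 for the blank.
The known cells in row 3 total 54, leaving 80 − 54 = 26 for the blank.
The known cells in column 8 total 40, leaving 80 − 40 = 40 for the blank.
The known cells in row 4 total 61, leaving 80 − 61 = 19 for the blank.

z = 26, n = 40, q = 19, y = 7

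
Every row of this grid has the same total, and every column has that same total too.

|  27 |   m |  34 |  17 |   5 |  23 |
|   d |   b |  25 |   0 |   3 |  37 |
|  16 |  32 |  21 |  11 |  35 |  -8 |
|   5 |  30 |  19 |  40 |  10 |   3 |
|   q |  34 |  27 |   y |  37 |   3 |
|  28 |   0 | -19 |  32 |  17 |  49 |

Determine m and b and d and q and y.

m = 1, b = 10, d = 32, q = -1, y = 7

Rows 3 and 4 both sum to 107, so that's the common total.
Row 1 has 27 + 34 + 17 + 5 + 23 = 106; the blank must be 107 − 106 = 1.
Column 4 has 17 + 0 + 11 + 40 + 32 = 100; the blank must be 107 − 100 = 7.
Row 5 has 34 + 27 + 7 + 37 + 3 = 108; the blank must be 107 − 108 = -1.
Column 2 has 1 + 32 + 30 + 34 + 0 = 97; the blank must be 107 − 97 = 10.
Row 2 has 10 + 25 + 0 + 3 + 37 = 75; the blank must be 107 − 75 = 32.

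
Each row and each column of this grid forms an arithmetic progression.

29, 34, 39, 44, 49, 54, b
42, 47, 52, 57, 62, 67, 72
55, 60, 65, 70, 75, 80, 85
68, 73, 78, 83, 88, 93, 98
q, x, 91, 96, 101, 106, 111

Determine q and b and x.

Along each row the entries change by 5 per step; down each column they change by 13.
Row 5: from 91 at column 3, stepping by 5 to column 1 gives 81.
Row 1: from 29 at column 1, stepping by 5 to column 7 gives 59.
Row 5: from 91 at column 3, stepping by 5 to column 2 gives 86.

q = 81, b = 59, x = 86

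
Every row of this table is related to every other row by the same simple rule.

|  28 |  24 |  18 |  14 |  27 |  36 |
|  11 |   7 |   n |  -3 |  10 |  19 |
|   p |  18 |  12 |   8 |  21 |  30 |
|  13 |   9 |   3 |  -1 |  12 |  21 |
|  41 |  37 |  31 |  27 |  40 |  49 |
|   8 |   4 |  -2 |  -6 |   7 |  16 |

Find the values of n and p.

n = 1, p = 22

The difference between any two rows is the same in every column — this is an addition table with the headers hidden.
Row 2 minus row 1 is 7 − 24 = -17, so its entry in column 3 is 18 + (-17) = 1.
Row 3 minus row 1 is 18 − 24 = -6, so its entry in column 1 is 28 + (-6) = 22.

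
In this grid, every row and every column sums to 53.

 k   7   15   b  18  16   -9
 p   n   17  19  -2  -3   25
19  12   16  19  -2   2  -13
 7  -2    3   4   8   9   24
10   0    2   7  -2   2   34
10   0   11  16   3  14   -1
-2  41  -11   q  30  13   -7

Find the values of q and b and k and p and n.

q = -11, b = -1, k = 7, p = 2, n = -5

Column 2 has 7 + 12 − 2 + 0 + 0 + 41 = 58; the blank must be 53 − 58 = -5.
Row 2 has -5 + 17 + 19 − 2 − 3 + 25 = 51; the blank must be 53 − 51 = 2.
Column 1 has 2 + 19 + 7 + 10 + 10 − 2 = 46; the blank must be 53 − 46 = 7.
Row 1 has 7 + 7 + 15 + 18 + 16 − 9 = 54; the blank must be 53 − 54 = -1.
Row 7 has -2 + 41 − 11 + 30 + 13 − 7 = 64; the blank must be 53 − 64 = -11.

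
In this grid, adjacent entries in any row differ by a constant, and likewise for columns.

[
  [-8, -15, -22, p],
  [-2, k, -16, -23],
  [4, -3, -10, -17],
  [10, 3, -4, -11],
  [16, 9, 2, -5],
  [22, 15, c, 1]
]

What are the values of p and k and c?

p = -29, k = -9, c = 8

Along each row the entries change by -7 per step; down each column they change by 6.
Row 1: from -8 at column 1, stepping by -7 to column 4 gives -29.
Row 2: from -2 at column 1, stepping by -7 to column 2 gives -9.
Row 6: from 22 at column 1, stepping by -7 to column 3 gives 8.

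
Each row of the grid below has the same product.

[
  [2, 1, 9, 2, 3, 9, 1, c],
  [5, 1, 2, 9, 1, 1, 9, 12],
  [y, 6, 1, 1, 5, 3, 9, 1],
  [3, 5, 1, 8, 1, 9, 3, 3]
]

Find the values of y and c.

Rows 2 and 4 each multiply to 9720, so every row has product 9720.
Row 3: 6×1×1×5×3×9×1 = 810, so the missing entry is 9720 ÷ 810 = 12.
Row 1: 2×1×9×2×3×9×1 = 972, so the missing entry is 9720 ÷ 972 = 10.

y = 12, c = 10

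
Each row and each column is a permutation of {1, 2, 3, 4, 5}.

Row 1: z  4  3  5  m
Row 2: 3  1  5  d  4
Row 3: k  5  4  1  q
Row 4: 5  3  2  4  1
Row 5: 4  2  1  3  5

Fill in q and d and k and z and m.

q = 3, d = 2, k = 2, z = 1, m = 2

At (row 2, col 4): row 2 already has {1, 3, 4, 5}, so the value is 2.
At (row 1, col 5): row 1 is missing {1, 2} and column 5 is missing {2, 3}, so the value is 2.
For row 3, column 5: column 5 already has {1, 2, 4, 5}; that leaves 3.
Cell (1,1): row 1 already has {2, 3, 4, 5} → 1.
Cell (3,1): row 3 already has {1, 3, 4, 5} → 2.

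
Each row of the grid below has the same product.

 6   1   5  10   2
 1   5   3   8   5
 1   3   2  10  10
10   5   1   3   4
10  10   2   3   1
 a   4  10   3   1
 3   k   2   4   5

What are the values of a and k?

Rows 1 and 3 each multiply to 600, so every row has product 600.
Row 6: 4×10×3×1 = 120, so the missing entry is 600 ÷ 120 = 5.
Row 7: 3×2×4×5 = 120, so the missing entry is 600 ÷ 120 = 5.

a = 5, k = 5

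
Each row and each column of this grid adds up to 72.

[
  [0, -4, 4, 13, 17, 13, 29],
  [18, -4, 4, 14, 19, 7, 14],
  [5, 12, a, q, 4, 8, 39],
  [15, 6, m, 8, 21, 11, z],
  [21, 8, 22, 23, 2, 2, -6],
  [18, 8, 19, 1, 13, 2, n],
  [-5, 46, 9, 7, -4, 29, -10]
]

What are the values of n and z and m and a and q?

Column 4 has 13 + 14 + 8 + 23 + 1 + 7 = 66; the blank must be 72 − 66 = 6.
Row 6 has 18 + 8 + 19 + 1 + 13 + 2 = 61; the blank must be 72 − 61 = 11.
Column 7 has 29 + 14 + 39 − 6 + 11 − 10 = 77; the blank must be 72 − 77 = -5.
Row 3 has 5 + 12 + 6 + 4 + 8 + 39 = 74; the blank must be 72 − 74 = -2.
Row 4 has 15 + 6 + 8 + 21 + 11 − 5 = 56; the blank must be 72 − 56 = 16.

n = 11, z = -5, m = 16, a = -2, q = 6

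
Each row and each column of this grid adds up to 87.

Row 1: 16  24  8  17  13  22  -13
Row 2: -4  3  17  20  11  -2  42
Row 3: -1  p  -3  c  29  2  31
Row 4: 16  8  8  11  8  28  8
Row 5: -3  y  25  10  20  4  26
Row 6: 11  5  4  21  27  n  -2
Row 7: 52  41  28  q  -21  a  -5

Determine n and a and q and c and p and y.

n = 21, a = 12, q = -20, c = 28, p = 1, y = 5

Row 6: 11 + 5 + 4 + 21 + 27 − 2 = 66, so its missing entry is 87 − 66 = 21.
Column 6: 22 − 2 + 2 + 28 + 4 + 21 = 75, so its missing entry is 87 − 75 = 12.
Row 7: 52 + 41 + 28 − 21 + 12 − 5 = 107, so its missing entry is 87 − 107 = -20.
Column 4: 17 + 20 + 11 + 10 + 21 − 20 = 59, so its missing entry is 87 − 59 = 28.
Row 3: -1 − 3 + 28 + 29 + 2 + 31 = 86, so its missing entry is 87 − 86 = 1.
Row 5: -3 + 25 + 10 + 20 + 4 + 26 = 82, so its missing entry is 87 − 82 = 5.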